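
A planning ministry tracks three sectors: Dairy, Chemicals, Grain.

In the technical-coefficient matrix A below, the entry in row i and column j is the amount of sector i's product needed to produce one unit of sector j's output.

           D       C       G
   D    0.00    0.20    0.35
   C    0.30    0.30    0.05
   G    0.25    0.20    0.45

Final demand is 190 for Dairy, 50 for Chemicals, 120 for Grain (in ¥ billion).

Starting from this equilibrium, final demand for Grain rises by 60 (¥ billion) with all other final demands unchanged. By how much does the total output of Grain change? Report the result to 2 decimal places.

Δx_G = 149.27

I − A =
  [   1.00    -0.20    -0.35]
  [  -0.30     0.70    -0.05]
  [  -0.25    -0.20     0.55]
Cofactors of I−A, C_ij = (−1)^(i+j)·(minor ij) (rows/columns in the sector order above):
  C_11 = (0.70)(0.55) − (-0.05)(-0.20) = 0.3750
  C_12 = −[(-0.30)(0.55) − (-0.05)(-0.25)] = 0.1775
  C_13 = (-0.30)(-0.20) − (0.70)(-0.25) = 0.2350
  C_21 = −[(-0.20)(0.55) − (-0.35)(-0.20)] = 0.1800
  C_22 = (1.00)(0.55) − (-0.35)(-0.25) = 0.4625
  C_23 = −[(1.00)(-0.20) − (-0.20)(-0.25)] = 0.2500
  C_31 = (-0.20)(-0.05) − (-0.35)(0.70) = 0.2550
  C_32 = −[(1.00)(-0.05) − (-0.35)(-0.30)] = 0.1550
  C_33 = (1.00)(0.70) − (-0.20)(-0.30) = 0.6400
det(I−A) = Σ_j (I−A)_1j·C_1j = (1.00)(0.3750) + (-0.20)(0.1775) + (-0.35)(0.2350) = 0.25725
adj(I−A) = Cᵀ =
  [ 0.3750   0.1800   0.2550]
  [ 0.1775   0.4625   0.1550]
  [ 0.2350   0.2500   0.6400]
(I − A)⁻¹ = adj(I−A) / det(I−A) ≈
  [   1.4577     0.6997     0.9913]
  [   0.6900     1.7979     0.6025]
  [   0.9135     0.9718     2.4879]
Δx = (I − A)⁻¹ Δd with Δd having +60 in the Grain component and 0 elsewhere.
So Δx_G = L_GG · (+60), where L_GG = adj(I−A)_GG / det(I−A) = 0.6400 / 0.25725.
Δx_G = 0.6400 × (+60) / 0.25725 = 38.40 / 0.25725 ≈ 149.27.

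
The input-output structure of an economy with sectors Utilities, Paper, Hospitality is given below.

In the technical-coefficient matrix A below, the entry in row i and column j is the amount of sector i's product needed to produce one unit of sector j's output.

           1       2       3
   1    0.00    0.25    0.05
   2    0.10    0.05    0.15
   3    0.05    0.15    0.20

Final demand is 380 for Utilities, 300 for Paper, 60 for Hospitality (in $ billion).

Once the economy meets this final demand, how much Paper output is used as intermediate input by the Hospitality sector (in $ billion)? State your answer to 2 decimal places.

z_23 = 26.95

I − A =
  [   1.00    -0.25    -0.05]
  [  -0.10     0.95    -0.15]
  [  -0.05    -0.15     0.80]
Cofactors of I−A, C_ij = (−1)^(i+j)·(minor ij) (rows/columns in the sector order above):
  C_11 = (0.95)(0.80) − (-0.15)(-0.15) = 0.7375
  C_12 = −[(-0.10)(0.80) − (-0.15)(-0.05)] = 0.0875
  C_13 = (-0.10)(-0.15) − (0.95)(-0.05) = 0.0625
  C_21 = −[(-0.25)(0.80) − (-0.05)(-0.15)] = 0.2075
  C_22 = (1.00)(0.80) − (-0.05)(-0.05) = 0.7975
  C_23 = −[(1.00)(-0.15) − (-0.25)(-0.05)] = 0.1625
  C_31 = (-0.25)(-0.15) − (-0.05)(0.95) = 0.0850
  C_32 = −[(1.00)(-0.15) − (-0.05)(-0.10)] = 0.1550
  C_33 = (1.00)(0.95) − (-0.25)(-0.10) = 0.9250
det(I−A) = Σ_j (I−A)_1j·C_1j = (1.00)(0.7375) + (-0.25)(0.0875) + (-0.05)(0.0625) = 0.7125
adj(I−A) = Cᵀ =
  [ 0.7375   0.2075   0.0850]
  [ 0.0875   0.7975   0.1550]
  [ 0.0625   0.1625   0.9250]
(I − A)⁻¹ = adj(I−A) / det(I−A) ≈
  [   1.0351     0.2912     0.1193]
  [   0.1228     1.1193     0.2175]
  [   0.0877     0.2281     1.2982]
First solve x = (I − A)⁻¹ d = adj(I−A)·d / det(I−A); in particular x_3 = (0.0625·380 + 0.1625·300 + 0.9250·60) / 0.7125 = 128.00 / 0.7125 ≈ 179.6491.
Intermediate flow from 2 to 3: z_23 = a_23 · x_3 = 0.15 × 128.00 / 0.7125 = 19.20 / 0.7125 ≈ 26.95.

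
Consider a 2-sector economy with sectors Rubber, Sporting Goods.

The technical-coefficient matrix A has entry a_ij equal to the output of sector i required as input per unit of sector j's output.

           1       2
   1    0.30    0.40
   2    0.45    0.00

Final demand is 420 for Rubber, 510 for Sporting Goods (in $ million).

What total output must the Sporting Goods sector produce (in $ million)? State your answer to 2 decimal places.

x_2 = 1050.00

I − A =
  [   0.70    -0.40]
  [  -0.45     1.00]
det(I−A) = (0.70)(1.00) − (-0.40)(-0.45) = 0.5200
adj(I−A) = [[1.00, 0.40], [0.45, 0.70]]
(I − A)⁻¹ = adj(I−A) / det(I−A) ≈
  [   1.9231     0.7692]
  [   0.8654     1.3462]
x = (I − A)⁻¹ d = adj(I−A)·d / det(I−A), with det(I−A) = 0.5200:
  x_1 = (1.00·420 + 0.40·510) / 0.5200 = 624.00 / 0.5200 = 1200.00
  x_2 = (0.45·420 + 0.70·510) / 0.5200 = 546.00 / 0.5200 = 1050.00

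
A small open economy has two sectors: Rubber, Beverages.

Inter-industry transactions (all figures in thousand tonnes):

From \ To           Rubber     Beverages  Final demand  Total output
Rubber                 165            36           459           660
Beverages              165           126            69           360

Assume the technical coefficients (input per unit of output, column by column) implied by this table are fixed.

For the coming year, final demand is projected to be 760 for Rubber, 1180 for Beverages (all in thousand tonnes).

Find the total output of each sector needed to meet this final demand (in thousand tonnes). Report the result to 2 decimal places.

x_1 = 1323.24, x_2 = 2324.32

Technical coefficients a_ij = z_ij / X_j:
  a_11 = 165/660 = 0.25, a_21 = 165/660 = 0.25
  a_12 = 36/360 = 0.10, a_22 = 126/360 = 0.35
I − A =
  [   0.75    -0.10]
  [  -0.25     0.65]
det(I−A) = (0.75)(0.65) − (-0.10)(-0.25) = 0.4625
adj(I−A) = [[0.65, 0.10], [0.25, 0.75]]
(I − A)⁻¹ = adj(I−A) / det(I−A) ≈
  [   1.4054     0.2162]
  [   0.5405     1.6216]
x = (I − A)⁻¹ d = adj(I−A)·d / det(I−A), with det(I−A) = 0.4625:
  x_1 = (0.65·760 + 0.10·1180) / 0.4625 = 612.00 / 0.4625 ≈ 1323.24
  x_2 = (0.25·760 + 0.75·1180) / 0.4625 = 1075.00 / 0.4625 ≈ 2324.32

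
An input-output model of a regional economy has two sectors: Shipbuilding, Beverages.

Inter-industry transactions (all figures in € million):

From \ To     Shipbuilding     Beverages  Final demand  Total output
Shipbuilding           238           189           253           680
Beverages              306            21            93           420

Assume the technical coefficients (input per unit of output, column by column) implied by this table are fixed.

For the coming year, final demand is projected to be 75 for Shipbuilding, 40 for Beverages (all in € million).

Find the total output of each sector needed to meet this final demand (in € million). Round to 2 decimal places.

Technical coefficients a_ij = z_ij / X_j:
  a_SS = 238/680 = 0.35, a_BS = 306/680 = 0.45
  a_SB = 189/420 = 0.45, a_BB = 21/420 = 0.05
I − A =
  [   0.65    -0.45]
  [  -0.45     0.95]
det(I−A) = (0.65)(0.95) − (-0.45)(-0.45) = 0.4150
adj(I−A) = [[0.95, 0.45], [0.45, 0.65]]
(I − A)⁻¹ = adj(I−A) / det(I−A) ≈
  [   2.2892     1.0843]
  [   1.0843     1.5663]
x = (I − A)⁻¹ d = adj(I−A)·d / det(I−A), with det(I−A) = 0.4150:
  x_S = (0.95·75 + 0.45·40) / 0.4150 = 89.25 / 0.4150 ≈ 215.06
  x_B = (0.45·75 + 0.65·40) / 0.4150 = 59.75 / 0.4150 ≈ 143.98

x_S = 215.06, x_B = 143.98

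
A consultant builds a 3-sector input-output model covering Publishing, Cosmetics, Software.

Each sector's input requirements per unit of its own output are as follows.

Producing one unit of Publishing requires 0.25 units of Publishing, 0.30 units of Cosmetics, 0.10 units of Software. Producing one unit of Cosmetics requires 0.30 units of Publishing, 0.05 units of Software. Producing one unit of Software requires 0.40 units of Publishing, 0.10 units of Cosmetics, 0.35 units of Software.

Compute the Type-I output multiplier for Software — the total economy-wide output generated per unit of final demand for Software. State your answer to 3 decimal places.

I − A =
  [   0.75    -0.30    -0.40]
  [  -0.30     1.00    -0.10]
  [  -0.10    -0.05     0.65]
Cofactors of I−A, C_ij = (−1)^(i+j)·(minor ij) (rows/columns in the sector order above):
  C_11 = (1.00)(0.65) − (-0.10)(-0.05) = 0.6450
  C_12 = −[(-0.30)(0.65) − (-0.10)(-0.10)] = 0.2050
  C_13 = (-0.30)(-0.05) − (1.00)(-0.10) = 0.1150
  C_21 = −[(-0.30)(0.65) − (-0.40)(-0.05)] = 0.2150
  C_22 = (0.75)(0.65) − (-0.40)(-0.10) = 0.4475
  C_23 = −[(0.75)(-0.05) − (-0.30)(-0.10)] = 0.0675
  C_31 = (-0.30)(-0.10) − (-0.40)(1.00) = 0.4300
  C_32 = −[(0.75)(-0.10) − (-0.40)(-0.30)] = 0.1950
  C_33 = (0.75)(1.00) − (-0.30)(-0.30) = 0.6600
det(I−A) = Σ_j (I−A)_1j·C_1j = (0.75)(0.6450) + (-0.30)(0.2050) + (-0.40)(0.1150) = 0.37625
adj(I−A) = Cᵀ =
  [ 0.6450   0.2150   0.4300]
  [ 0.2050   0.4475   0.1950]
  [ 0.1150   0.0675   0.6600]
(I − A)⁻¹ = adj(I−A) / det(I−A) ≈
  [   1.7143     0.5714     1.1429]
  [   0.5449     1.1894     0.5183]
  [   0.3056     0.1794     1.7542]
The output multiplier for sector j is the column-j sum of the Leontief inverse (I − A)⁻¹ = adj(I−A) / det(I−A).
Column 3 of adj(I−A): (0.4300, 0.1950, 0.6600); det(I−A) = 0.37625.
m_3 = (0.4300 + 0.1950 + 0.6600) / 0.37625 = 1.285 / 0.37625 ≈ 3.415.

m_3 = 3.415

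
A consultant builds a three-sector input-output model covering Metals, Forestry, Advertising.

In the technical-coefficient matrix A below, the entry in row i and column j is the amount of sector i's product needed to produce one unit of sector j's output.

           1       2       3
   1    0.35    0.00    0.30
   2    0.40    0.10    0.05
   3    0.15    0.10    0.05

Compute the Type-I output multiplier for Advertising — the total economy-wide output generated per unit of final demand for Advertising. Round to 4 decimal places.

I − A =
  [   0.65     0.00    -0.30]
  [  -0.40     0.90    -0.05]
  [  -0.15    -0.10     0.95]
Cofactors of I−A, C_ij = (−1)^(i+j)·(minor ij) (rows/columns in the sector order above):
  C_11 = (0.90)(0.95) − (-0.05)(-0.10) = 0.8500
  C_12 = −[(-0.40)(0.95) − (-0.05)(-0.15)] = 0.3875
  C_13 = (-0.40)(-0.10) − (0.90)(-0.15) = 0.1750
  C_21 = −[(0.00)(0.95) − (-0.30)(-0.10)] = 0.0300
  C_22 = (0.65)(0.95) − (-0.30)(-0.15) = 0.5725
  C_23 = −[(0.65)(-0.10) − (0.00)(-0.15)] = 0.0650
  C_31 = (0.00)(-0.05) − (-0.30)(0.90) = 0.2700
  C_32 = −[(0.65)(-0.05) − (-0.30)(-0.40)] = 0.1525
  C_33 = (0.65)(0.90) − (0.00)(-0.40) = 0.5850
det(I−A) = Σ_j (I−A)_1j·C_1j = (0.65)(0.8500) + (0.00)(0.3875) + (-0.30)(0.1750) = 0.5000
adj(I−A) = Cᵀ =
  [ 0.8500   0.0300   0.2700]
  [ 0.3875   0.5725   0.1525]
  [ 0.1750   0.0650   0.5850]
(I − A)⁻¹ = adj(I−A) / det(I−A) ≈
  [   1.70000     0.06000     0.54000]
  [   0.77500     1.14500     0.30500]
  [   0.35000     0.13000     1.17000]
The output multiplier for sector j is the column-j sum of the Leontief inverse (I − A)⁻¹ = adj(I−A) / det(I−A).
Column 3 of adj(I−A): (0.2700, 0.1525, 0.5850); det(I−A) = 0.5000.
m_3 = (0.2700 + 0.1525 + 0.5850) / 0.5000 = 1.0075 / 0.5000 = 2.0150.

m_3 = 2.0150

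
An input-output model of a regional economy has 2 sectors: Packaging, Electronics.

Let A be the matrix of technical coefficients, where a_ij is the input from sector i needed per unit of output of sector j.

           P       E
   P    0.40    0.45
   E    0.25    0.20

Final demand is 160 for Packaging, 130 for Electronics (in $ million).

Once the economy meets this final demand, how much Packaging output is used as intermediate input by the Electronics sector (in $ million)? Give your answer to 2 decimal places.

I − A =
  [   0.60    -0.45]
  [  -0.25     0.80]
det(I−A) = (0.60)(0.80) − (-0.45)(-0.25) = 0.3675
adj(I−A) = [[0.80, 0.45], [0.25, 0.60]]
(I − A)⁻¹ = adj(I−A) / det(I−A) ≈
  [   2.1769     1.2245]
  [   0.6803     1.6327]
First solve x = (I − A)⁻¹ d = adj(I−A)·d / det(I−A); in particular x_E = (0.25·160 + 0.60·130) / 0.3675 = 118.00 / 0.3675 ≈ 321.0884.
Intermediate flow from P to E: z_PE = a_PE · x_E = 0.45 × 118.00 / 0.3675 = 53.10 / 0.3675 ≈ 144.49.

z_PE = 144.49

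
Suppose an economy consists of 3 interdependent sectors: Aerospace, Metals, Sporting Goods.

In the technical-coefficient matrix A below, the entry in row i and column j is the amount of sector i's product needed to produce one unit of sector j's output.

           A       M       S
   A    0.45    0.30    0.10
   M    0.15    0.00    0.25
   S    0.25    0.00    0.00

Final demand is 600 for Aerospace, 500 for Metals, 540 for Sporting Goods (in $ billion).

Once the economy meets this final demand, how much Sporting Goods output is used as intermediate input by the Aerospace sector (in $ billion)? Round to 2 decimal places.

I − A =
  [   0.55    -0.30    -0.10]
  [  -0.15     1.00    -0.25]
  [  -0.25     0.00     1.00]
Cofactors of I−A, C_ij = (−1)^(i+j)·(minor ij) (rows/columns in the sector order above):
  C_11 = (1.00)(1.00) − (-0.25)(0.00) = 1.0000
  C_12 = −[(-0.15)(1.00) − (-0.25)(-0.25)] = 0.2125
  C_13 = (-0.15)(0.00) − (1.00)(-0.25) = 0.2500
  C_21 = −[(-0.30)(1.00) − (-0.10)(0.00)] = 0.3000
  C_22 = (0.55)(1.00) − (-0.10)(-0.25) = 0.5250
  C_23 = −[(0.55)(0.00) − (-0.30)(-0.25)] = 0.0750
  C_31 = (-0.30)(-0.25) − (-0.10)(1.00) = 0.1750
  C_32 = −[(0.55)(-0.25) − (-0.10)(-0.15)] = 0.1525
  C_33 = (0.55)(1.00) − (-0.30)(-0.15) = 0.5050
det(I−A) = Σ_j (I−A)_1j·C_1j = (0.55)(1.0000) + (-0.30)(0.2125) + (-0.10)(0.2500) = 0.46125
adj(I−A) = Cᵀ =
  [ 1.0000   0.3000   0.1750]
  [ 0.2125   0.5250   0.1525]
  [ 0.2500   0.0750   0.5050]
(I − A)⁻¹ = adj(I−A) / det(I−A) ≈
  [   2.1680     0.6504     0.3794]
  [   0.4607     1.1382     0.3306]
  [   0.5420     0.1626     1.0949]
First solve x = (I − A)⁻¹ d = adj(I−A)·d / det(I−A); in particular x_A = (1.0000·600 + 0.3000·500 + 0.1750·540) / 0.46125 = 844.50 / 0.46125 ≈ 1830.8943.
Intermediate flow from S to A: z_SA = a_SA · x_A = 0.25 × 844.50 / 0.46125 = 211.125 / 0.46125 ≈ 457.72.

z_SA = 457.72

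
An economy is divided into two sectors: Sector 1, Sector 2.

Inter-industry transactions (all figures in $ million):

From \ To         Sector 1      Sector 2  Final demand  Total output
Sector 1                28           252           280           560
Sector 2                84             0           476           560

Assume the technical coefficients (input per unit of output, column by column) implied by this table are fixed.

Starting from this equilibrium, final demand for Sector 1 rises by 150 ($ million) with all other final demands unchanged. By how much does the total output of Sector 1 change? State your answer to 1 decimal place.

Technical coefficients a_ij = z_ij / X_j:
  a_11 = 28/560 = 0.05, a_21 = 84/560 = 0.15
  a_12 = 252/560 = 0.45, a_22 = 0/560 = 0.00
I − A =
  [   0.95    -0.45]
  [  -0.15     1.00]
det(I−A) = (0.95)(1.00) − (-0.45)(-0.15) = 0.8825
adj(I−A) = [[1.00, 0.45], [0.15, 0.95]]
(I − A)⁻¹ = adj(I−A) / det(I−A) ≈
  [   1.1331     0.5099]
  [   0.1700     1.0765]
Δx = (I − A)⁻¹ Δd with Δd having +150 in the Sector 1 component and 0 elsewhere.
So Δx_1 = L_11 · (+150), where L_11 = adj(I−A)_11 / det(I−A) = 1.00 / 0.8825.
Δx_1 = 1.00 × (+150) / 0.8825 = 150.00 / 0.8825 ≈ 170.0.

Δx_1 = 170.0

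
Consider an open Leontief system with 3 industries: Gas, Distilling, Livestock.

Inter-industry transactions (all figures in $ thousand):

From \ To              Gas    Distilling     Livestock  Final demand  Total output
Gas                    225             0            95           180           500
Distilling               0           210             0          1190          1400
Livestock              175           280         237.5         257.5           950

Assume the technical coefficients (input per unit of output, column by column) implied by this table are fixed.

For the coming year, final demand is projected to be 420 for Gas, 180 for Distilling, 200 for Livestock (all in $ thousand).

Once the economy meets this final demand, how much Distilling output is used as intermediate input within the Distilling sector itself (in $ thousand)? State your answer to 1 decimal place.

Technical coefficients a_ij = z_ij / X_j:
  a_11 = 225/500 = 0.45, a_21 = 0/500 = 0.00, a_31 = 175/500 = 0.35
  a_12 = 0/1400 = 0.00, a_22 = 210/1400 = 0.15, a_32 = 280/1400 = 0.20
  a_13 = 95/950 = 0.10, a_23 = 0/950 = 0.00, a_33 = 237.5/950 = 0.25
I − A =
  [   0.55     0.00    -0.10]
  [   0.00     0.85     0.00]
  [  -0.35    -0.20     0.75]
Cofactors of I−A, C_ij = (−1)^(i+j)·(minor ij) (rows/columns in the sector order above):
  C_11 = (0.85)(0.75) − (0.00)(-0.20) = 0.6375
  C_12 = −[(0.00)(0.75) − (0.00)(-0.35)] = 0.0000
  C_13 = (0.00)(-0.20) − (0.85)(-0.35) = 0.2975
  C_21 = −[(0.00)(0.75) − (-0.10)(-0.20)] = 0.0200
  C_22 = (0.55)(0.75) − (-0.10)(-0.35) = 0.3775
  C_23 = −[(0.55)(-0.20) − (0.00)(-0.35)] = 0.1100
  C_31 = (0.00)(0.00) − (-0.10)(0.85) = 0.0850
  C_32 = −[(0.55)(0.00) − (-0.10)(0.00)] = 0.0000
  C_33 = (0.55)(0.85) − (0.00)(0.00) = 0.4675
det(I−A) = Σ_j (I−A)_1j·C_1j = (0.55)(0.6375) + (0.00)(0.0000) + (-0.10)(0.2975) = 0.320875
adj(I−A) = Cᵀ =
  [ 0.6375   0.0200   0.0850]
  [ 0.0000   0.3775   0.0000]
  [ 0.2975   0.1100   0.4675]
(I − A)⁻¹ = adj(I−A) / det(I−A) ≈
  [   1.9868     0.0623     0.2649]
  [   0.0000     1.1765     0.0000]
  [   0.9272     0.3428     1.4570]
First solve x = (I − A)⁻¹ d = adj(I−A)·d / det(I−A); in particular x_2 = (0.0000·420 + 0.3775·180 + 0.0000·200) / 0.320875 = 67.95 / 0.320875 ≈ 211.765.
Intermediate flow from 2 to 2: z_22 = a_22 · x_2 = 0.15 × 67.95 / 0.320875 = 10.1925 / 0.320875 ≈ 31.8.

z_22 = 31.8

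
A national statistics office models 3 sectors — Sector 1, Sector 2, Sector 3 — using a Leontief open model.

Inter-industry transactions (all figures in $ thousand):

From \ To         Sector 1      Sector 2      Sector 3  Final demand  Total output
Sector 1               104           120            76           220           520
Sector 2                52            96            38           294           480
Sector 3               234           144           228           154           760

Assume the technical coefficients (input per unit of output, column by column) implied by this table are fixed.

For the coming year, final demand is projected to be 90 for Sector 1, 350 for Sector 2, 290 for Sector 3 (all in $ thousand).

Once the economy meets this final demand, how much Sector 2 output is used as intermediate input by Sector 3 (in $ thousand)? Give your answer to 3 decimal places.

Technical coefficients a_ij = z_ij / X_j:
  a_11 = 104/520 = 0.20, a_21 = 52/520 = 0.10, a_31 = 234/520 = 0.45
  a_12 = 120/480 = 0.25, a_22 = 96/480 = 0.20, a_32 = 144/480 = 0.30
  a_13 = 76/760 = 0.10, a_23 = 38/760 = 0.05, a_33 = 228/760 = 0.30
I − A =
  [   0.80    -0.25    -0.10]
  [  -0.10     0.80    -0.05]
  [  -0.45    -0.30     0.70]
Cofactors of I−A, C_ij = (−1)^(i+j)·(minor ij) (rows/columns in the sector order above):
  C_11 = (0.80)(0.70) − (-0.05)(-0.30) = 0.5450
  C_12 = −[(-0.10)(0.70) − (-0.05)(-0.45)] = 0.0925
  C_13 = (-0.10)(-0.30) − (0.80)(-0.45) = 0.3900
  C_21 = −[(-0.25)(0.70) − (-0.10)(-0.30)] = 0.2050
  C_22 = (0.80)(0.70) − (-0.10)(-0.45) = 0.5150
  C_23 = −[(0.80)(-0.30) − (-0.25)(-0.45)] = 0.3525
  C_31 = (-0.25)(-0.05) − (-0.10)(0.80) = 0.0925
  C_32 = −[(0.80)(-0.05) − (-0.10)(-0.10)] = 0.0500
  C_33 = (0.80)(0.80) − (-0.25)(-0.10) = 0.6150
det(I−A) = Σ_j (I−A)_1j·C_1j = (0.80)(0.5450) + (-0.25)(0.0925) + (-0.10)(0.3900) = 0.373875
adj(I−A) = Cᵀ =
  [ 0.5450   0.2050   0.0925]
  [ 0.0925   0.5150   0.0500]
  [ 0.3900   0.3525   0.6150]
(I − A)⁻¹ = adj(I−A) / det(I−A) ≈
  [   1.4577     0.5483     0.2474]
  [   0.2474     1.3775     0.1337]
  [   1.0431     0.9428     1.6449]
First solve x = (I − A)⁻¹ d = adj(I−A)·d / det(I−A); in particular x_3 = (0.3900·90 + 0.3525·350 + 0.6150·290) / 0.373875 = 336.825 / 0.373875 ≈ 900.90271.
Intermediate flow from 2 to 3: z_23 = a_23 · x_3 = 0.05 × 336.825 / 0.373875 = 16.84125 / 0.373875 ≈ 45.045.

z_23 = 45.045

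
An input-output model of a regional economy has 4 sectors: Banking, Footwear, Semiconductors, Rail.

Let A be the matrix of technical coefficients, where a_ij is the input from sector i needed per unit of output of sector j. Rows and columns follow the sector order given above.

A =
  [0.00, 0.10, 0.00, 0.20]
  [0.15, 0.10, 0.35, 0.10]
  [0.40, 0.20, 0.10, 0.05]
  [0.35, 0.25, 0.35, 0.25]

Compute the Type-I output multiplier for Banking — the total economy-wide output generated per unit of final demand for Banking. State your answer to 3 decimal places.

I − A =
  [   1.00    -0.10     0.00    -0.20]
  [  -0.15     0.90    -0.35    -0.10]
  [  -0.40    -0.20     0.90    -0.05]
  [  -0.35    -0.25    -0.35     0.75]
Compute the cofactors C_ij = (−1)^(i+j)·(3×3 minor ij) of I−A; the adjugate is their transpose:
adj(I−A) = Cᵀ =
  [ 0.505375   0.124750   0.110250   0.158750]
  [ 0.255250   0.566500   0.283500   0.162500]
  [ 0.307125   0.200250   0.564750   0.146250]
  [ 0.464250   0.340500   0.409500   0.712500]
det(I−A) = Σ_j (I−A)_1j·C_1j = (1.00)(0.505375) + (-0.10)(0.255250) + (0.00)(0.307125) + (-0.20)(0.464250) = 0.3870
(I − A)⁻¹ = adj(I−A) / det(I−A) ≈
  [   1.3059     0.3224     0.2849     0.4102]
  [   0.6596     1.4638     0.7326     0.4199]
  [   0.7936     0.5174     1.4593     0.3779]
  [   1.1996     0.8798     1.0581     1.8411]
The output multiplier for sector j is the column-j sum of the Leontief inverse (I − A)⁻¹ = adj(I−A) / det(I−A).
Column 1 of adj(I−A): (0.505375, 0.255250, 0.307125, 0.464250); det(I−A) = 0.3870.
m_1 = (0.505375 + 0.255250 + 0.307125 + 0.464250) / 0.3870 = 1.532 / 0.3870 ≈ 3.959.

m_1 = 3.959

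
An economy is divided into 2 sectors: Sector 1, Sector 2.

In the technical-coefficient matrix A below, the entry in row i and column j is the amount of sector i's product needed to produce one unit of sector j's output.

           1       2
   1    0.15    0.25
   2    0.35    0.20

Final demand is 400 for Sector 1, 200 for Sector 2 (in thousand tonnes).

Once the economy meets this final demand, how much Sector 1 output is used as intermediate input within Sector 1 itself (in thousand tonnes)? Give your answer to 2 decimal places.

I − A =
  [   0.85    -0.25]
  [  -0.35     0.80]
det(I−A) = (0.85)(0.80) − (-0.25)(-0.35) = 0.5925
adj(I−A) = [[0.80, 0.25], [0.35, 0.85]]
(I − A)⁻¹ = adj(I−A) / det(I−A) ≈
  [   1.3502     0.4219]
  [   0.5907     1.4346]
First solve x = (I − A)⁻¹ d = adj(I−A)·d / det(I−A); in particular x_1 = (0.80·400 + 0.25·200) / 0.5925 = 370.00 / 0.5925 ≈ 624.4726.
Intermediate flow from 1 to 1: z_11 = a_11 · x_1 = 0.15 × 370.00 / 0.5925 = 55.50 / 0.5925 ≈ 93.67.

z_11 = 93.67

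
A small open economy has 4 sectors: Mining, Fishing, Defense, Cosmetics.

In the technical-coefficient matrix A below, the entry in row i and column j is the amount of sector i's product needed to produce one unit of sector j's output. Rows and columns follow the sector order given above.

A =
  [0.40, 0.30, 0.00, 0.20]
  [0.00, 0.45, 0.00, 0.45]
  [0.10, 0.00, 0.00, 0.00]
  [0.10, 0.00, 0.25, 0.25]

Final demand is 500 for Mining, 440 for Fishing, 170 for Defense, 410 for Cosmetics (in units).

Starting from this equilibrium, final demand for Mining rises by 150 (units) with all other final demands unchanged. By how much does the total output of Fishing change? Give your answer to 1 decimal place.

Δx_2 = 38.9

I − A =
  [   0.60    -0.30     0.00    -0.20]
  [   0.00     0.55     0.00    -0.45]
  [  -0.10     0.00     1.00     0.00]
  [  -0.10     0.00    -0.25     0.75]
Compute the cofactors C_ij = (−1)^(i+j)·(3×3 minor ij) of I−A; the adjugate is their transpose:
adj(I−A) = Cᵀ =
  [ 0.41250   0.22500   0.06125   0.24500]
  [ 0.05625   0.42500   0.06750   0.27000]
  [ 0.04125   0.02250   0.22300   0.02450]
  [ 0.06875   0.03750   0.08250   0.33000]
det(I−A) = Σ_j (I−A)_1j·C_1j = (0.60)(0.41250) + (-0.30)(0.05625) + (0.00)(0.04125) + (-0.20)(0.06875) = 0.216875
(I − A)⁻¹ = adj(I−A) / det(I−A) ≈
  [   1.9020     1.0375     0.2824     1.1297]
  [   0.2594     1.9597     0.3112     1.2450]
  [   0.1902     0.1037     1.0282     0.1130]
  [   0.3170     0.1729     0.3804     1.5216]
Δx = (I − A)⁻¹ Δd with Δd having +150 in the Mining component and 0 elsewhere.
So Δx_2 = L_21 · (+150), where L_21 = adj(I−A)_21 / det(I−A) = 0.05625 / 0.216875.
Δx_2 = 0.05625 × (+150) / 0.216875 = 8.4375 / 0.216875 ≈ 38.9.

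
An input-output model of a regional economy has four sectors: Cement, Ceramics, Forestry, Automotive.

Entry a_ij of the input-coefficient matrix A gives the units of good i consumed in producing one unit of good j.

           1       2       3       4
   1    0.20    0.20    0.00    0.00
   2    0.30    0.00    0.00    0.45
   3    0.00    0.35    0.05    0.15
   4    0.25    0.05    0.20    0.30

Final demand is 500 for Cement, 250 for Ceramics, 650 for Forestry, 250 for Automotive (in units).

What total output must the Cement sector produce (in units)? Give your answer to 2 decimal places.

I − A =
  [   0.80    -0.20     0.00     0.00]
  [  -0.30     1.00     0.00    -0.45]
  [   0.00    -0.35     0.95    -0.15]
  [  -0.25    -0.05    -0.20     0.70]
Compute the cofactors C_ij = (−1)^(i+j)·(3×3 minor ij) of I−A; the adjugate is their transpose:
adj(I−A) = Cᵀ =
  [ 0.582125   0.127000   0.018000   0.085500]
  [ 0.297375   0.508000   0.072000   0.342000]
  [ 0.152625   0.209500   0.477500   0.237000]
  [ 0.272750   0.141500   0.148000   0.703000]
det(I−A) = Σ_j (I−A)_1j·C_1j = (0.80)(0.582125) + (-0.20)(0.297375) + (0.00)(0.152625) + (0.00)(0.272750) = 0.406225
(I − A)⁻¹ = adj(I−A) / det(I−A) ≈
  [   1.4330     0.3126     0.0443     0.2105]
  [   0.7320     1.2505     0.1772     0.8419]
  [   0.3757     0.5157     1.1755     0.5834]
  [   0.6714     0.3483     0.3643     1.7306]
x = (I − A)⁻¹ d = adj(I−A)·d / det(I−A), with det(I−A) = 0.406225:
  x_1 = (0.582125·500 + 0.127000·250 + 0.018000·650 + 0.085500·250) / 0.406225 = 355.8875 / 0.406225 ≈ 876.08
  x_2 = (0.297375·500 + 0.508000·250 + 0.072000·650 + 0.342000·250) / 0.406225 = 407.9875 / 0.406225 ≈ 1004.34
  x_3 = (0.152625·500 + 0.209500·250 + 0.477500·650 + 0.237000·250) / 0.406225 = 498.3125 / 0.406225 ≈ 1226.69
  x_4 = (0.272750·500 + 0.141500·250 + 0.148000·650 + 0.703000·250) / 0.406225 = 443.70 / 0.406225 ≈ 1092.25

x_1 = 876.08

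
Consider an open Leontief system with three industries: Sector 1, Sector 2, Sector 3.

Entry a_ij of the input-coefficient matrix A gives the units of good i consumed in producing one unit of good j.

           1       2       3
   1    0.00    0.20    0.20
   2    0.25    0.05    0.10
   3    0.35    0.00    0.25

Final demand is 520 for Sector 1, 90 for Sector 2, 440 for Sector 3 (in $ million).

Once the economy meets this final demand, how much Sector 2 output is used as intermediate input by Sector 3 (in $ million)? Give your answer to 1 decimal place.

z_23 = 95.6

I − A =
  [   1.00    -0.20    -0.20]
  [  -0.25     0.95    -0.10]
  [  -0.35     0.00     0.75]
Cofactors of I−A, C_ij = (−1)^(i+j)·(minor ij) (rows/columns in the sector order above):
  C_11 = (0.95)(0.75) − (-0.10)(0.00) = 0.7125
  C_12 = −[(-0.25)(0.75) − (-0.10)(-0.35)] = 0.2225
  C_13 = (-0.25)(0.00) − (0.95)(-0.35) = 0.3325
  C_21 = −[(-0.20)(0.75) − (-0.20)(0.00)] = 0.1500
  C_22 = (1.00)(0.75) − (-0.20)(-0.35) = 0.6800
  C_23 = −[(1.00)(0.00) − (-0.20)(-0.35)] = 0.0700
  C_31 = (-0.20)(-0.10) − (-0.20)(0.95) = 0.2100
  C_32 = −[(1.00)(-0.10) − (-0.20)(-0.25)] = 0.1500
  C_33 = (1.00)(0.95) − (-0.20)(-0.25) = 0.9000
det(I−A) = Σ_j (I−A)_1j·C_1j = (1.00)(0.7125) + (-0.20)(0.2225) + (-0.20)(0.3325) = 0.6015
adj(I−A) = Cᵀ =
  [ 0.7125   0.1500   0.2100]
  [ 0.2225   0.6800   0.1500]
  [ 0.3325   0.0700   0.9000]
(I − A)⁻¹ = adj(I−A) / det(I−A) ≈
  [   1.1845     0.2494     0.3491]
  [   0.3699     1.1305     0.2494]
  [   0.5528     0.1164     1.4963]
First solve x = (I − A)⁻¹ d = adj(I−A)·d / det(I−A); in particular x_3 = (0.3325·520 + 0.0700·90 + 0.9000·440) / 0.6015 = 575.20 / 0.6015 ≈ 956.276.
Intermediate flow from 2 to 3: z_23 = a_23 · x_3 = 0.10 × 575.20 / 0.6015 = 57.52 / 0.6015 ≈ 95.6.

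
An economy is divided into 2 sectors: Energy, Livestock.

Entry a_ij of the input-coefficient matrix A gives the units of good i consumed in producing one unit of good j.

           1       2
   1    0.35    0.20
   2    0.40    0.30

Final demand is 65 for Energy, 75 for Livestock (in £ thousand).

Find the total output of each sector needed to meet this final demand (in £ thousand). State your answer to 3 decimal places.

I − A =
  [   0.65    -0.20]
  [  -0.40     0.70]
det(I−A) = (0.65)(0.70) − (-0.20)(-0.40) = 0.3750
adj(I−A) = [[0.70, 0.20], [0.40, 0.65]]
(I − A)⁻¹ = adj(I−A) / det(I−A) ≈
  [   1.8667     0.5333]
  [   1.0667     1.7333]
x = (I − A)⁻¹ d = adj(I−A)·d / det(I−A), with det(I−A) = 0.3750:
  x_1 = (0.70·65 + 0.20·75) / 0.3750 = 60.50 / 0.3750 ≈ 161.333
  x_2 = (0.40·65 + 0.65·75) / 0.3750 = 74.75 / 0.3750 ≈ 199.333

x_1 = 161.333, x_2 = 199.333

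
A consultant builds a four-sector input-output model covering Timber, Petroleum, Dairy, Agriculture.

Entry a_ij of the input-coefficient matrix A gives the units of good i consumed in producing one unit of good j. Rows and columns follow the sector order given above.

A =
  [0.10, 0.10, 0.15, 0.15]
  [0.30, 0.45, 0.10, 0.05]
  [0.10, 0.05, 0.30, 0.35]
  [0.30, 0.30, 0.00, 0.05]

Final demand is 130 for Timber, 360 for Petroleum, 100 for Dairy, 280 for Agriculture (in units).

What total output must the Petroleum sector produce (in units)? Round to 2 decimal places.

I − A =
  [   0.90    -0.10    -0.15    -0.15]
  [  -0.30     0.55    -0.10    -0.05]
  [  -0.10    -0.05     0.70    -0.35]
  [  -0.30    -0.30     0.00     0.95]
Compute the cofactors C_ij = (−1)^(i+j)·(3×3 minor ij) of I−A; the adjugate is their transpose:
adj(I−A) = Cᵀ =
  [ 0.340000   0.120875   0.090125   0.093250]
  [ 0.230000   0.537000   0.126000   0.111000]
  [ 0.155000   0.159500   0.388500   0.176000]
  [ 0.180000   0.207750   0.068250   0.309500]
det(I−A) = Σ_j (I−A)_1j·C_1j = (0.90)(0.340000) + (-0.10)(0.230000) + (-0.15)(0.155000) + (-0.15)(0.180000) = 0.23275
(I − A)⁻¹ = adj(I−A) / det(I−A) ≈
  [   1.4608     0.5193     0.3872     0.4006]
  [   0.9882     2.3072     0.5414     0.4769]
  [   0.6660     0.6853     1.6692     0.7562]
  [   0.7734     0.8926     0.2932     1.3298]
x = (I − A)⁻¹ d = adj(I−A)·d / det(I−A), with det(I−A) = 0.23275:
  x_1 = (0.340000·130 + 0.120875·360 + 0.090125·100 + 0.093250·280) / 0.23275 = 122.8375 / 0.23275 ≈ 527.77
  x_2 = (0.230000·130 + 0.537000·360 + 0.126000·100 + 0.111000·280) / 0.23275 = 266.90 / 0.23275 ≈ 1146.72
  x_3 = (0.155000·130 + 0.159500·360 + 0.388500·100 + 0.176000·280) / 0.23275 = 165.70 / 0.23275 ≈ 711.92
  x_4 = (0.180000·130 + 0.207750·360 + 0.068250·100 + 0.309500·280) / 0.23275 = 191.675 / 0.23275 ≈ 823.52

x_2 = 1146.72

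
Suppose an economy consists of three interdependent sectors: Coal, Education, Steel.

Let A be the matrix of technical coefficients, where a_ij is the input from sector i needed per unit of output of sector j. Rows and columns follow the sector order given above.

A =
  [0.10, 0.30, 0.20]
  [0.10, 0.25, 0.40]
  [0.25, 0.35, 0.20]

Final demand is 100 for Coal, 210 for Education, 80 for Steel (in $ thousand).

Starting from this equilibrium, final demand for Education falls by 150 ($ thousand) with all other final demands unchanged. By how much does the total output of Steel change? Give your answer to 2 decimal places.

Δx_3 = -185.42

I − A =
  [   0.90    -0.30    -0.20]
  [  -0.10     0.75    -0.40]
  [  -0.25    -0.35     0.80]
Cofactors of I−A, C_ij = (−1)^(i+j)·(minor ij) (rows/columns in the sector order above):
  C_11 = (0.75)(0.80) − (-0.40)(-0.35) = 0.4600
  C_12 = −[(-0.10)(0.80) − (-0.40)(-0.25)] = 0.1800
  C_13 = (-0.10)(-0.35) − (0.75)(-0.25) = 0.2225
  C_21 = −[(-0.30)(0.80) − (-0.20)(-0.35)] = 0.3100
  C_22 = (0.90)(0.80) − (-0.20)(-0.25) = 0.6700
  C_23 = −[(0.90)(-0.35) − (-0.30)(-0.25)] = 0.3900
  C_31 = (-0.30)(-0.40) − (-0.20)(0.75) = 0.2700
  C_32 = −[(0.90)(-0.40) − (-0.20)(-0.10)] = 0.3800
  C_33 = (0.90)(0.75) − (-0.30)(-0.10) = 0.6450
det(I−A) = Σ_j (I−A)_1j·C_1j = (0.90)(0.4600) + (-0.30)(0.1800) + (-0.20)(0.2225) = 0.3155
adj(I−A) = Cᵀ =
  [ 0.4600   0.3100   0.2700]
  [ 0.1800   0.6700   0.3800]
  [ 0.2225   0.3900   0.6450]
(I − A)⁻¹ = adj(I−A) / det(I−A) ≈
  [   1.4580     0.9826     0.8558]
  [   0.5705     2.1236     1.2044]
  [   0.7052     1.2361     2.0444]
Δx = (I − A)⁻¹ Δd with Δd having -150 in the Education component and 0 elsewhere.
So Δx_3 = L_32 · (-150), where L_32 = adj(I−A)_32 / det(I−A) = 0.3900 / 0.3155.
Δx_3 = 0.3900 × (-150) / 0.3155 = -58.50 / 0.3155 ≈ -185.42.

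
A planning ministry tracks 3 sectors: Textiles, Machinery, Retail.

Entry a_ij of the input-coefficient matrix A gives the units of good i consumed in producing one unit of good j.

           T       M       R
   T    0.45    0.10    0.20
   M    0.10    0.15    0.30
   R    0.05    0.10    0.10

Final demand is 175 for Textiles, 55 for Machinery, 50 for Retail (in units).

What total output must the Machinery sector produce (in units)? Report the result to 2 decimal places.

x_M = 141.68

I − A =
  [   0.55    -0.10    -0.20]
  [  -0.10     0.85    -0.30]
  [  -0.05    -0.10     0.90]
Cofactors of I−A, C_ij = (−1)^(i+j)·(minor ij) (rows/columns in the sector order above):
  C_11 = (0.85)(0.90) − (-0.30)(-0.10) = 0.7350
  C_12 = −[(-0.10)(0.90) − (-0.30)(-0.05)] = 0.1050
  C_13 = (-0.10)(-0.10) − (0.85)(-0.05) = 0.0525
  C_21 = −[(-0.10)(0.90) − (-0.20)(-0.10)] = 0.1100
  C_22 = (0.55)(0.90) − (-0.20)(-0.05) = 0.4850
  C_23 = −[(0.55)(-0.10) − (-0.10)(-0.05)] = 0.0600
  C_31 = (-0.10)(-0.30) − (-0.20)(0.85) = 0.2000
  C_32 = −[(0.55)(-0.30) − (-0.20)(-0.10)] = 0.1850
  C_33 = (0.55)(0.85) − (-0.10)(-0.10) = 0.4575
det(I−A) = Σ_j (I−A)_1j·C_1j = (0.55)(0.7350) + (-0.10)(0.1050) + (-0.20)(0.0525) = 0.38325
adj(I−A) = Cᵀ =
  [ 0.7350   0.1100   0.2000]
  [ 0.1050   0.4850   0.1850]
  [ 0.0525   0.0600   0.4575]
(I − A)⁻¹ = adj(I−A) / det(I−A) ≈
  [   1.9178     0.2870     0.5219]
  [   0.2740     1.2655     0.4827]
  [   0.1370     0.1566     1.1937]
x = (I − A)⁻¹ d = adj(I−A)·d / det(I−A), with det(I−A) = 0.38325:
  x_T = (0.7350·175 + 0.1100·55 + 0.2000·50) / 0.38325 = 144.675 / 0.38325 ≈ 377.50
  x_M = (0.1050·175 + 0.4850·55 + 0.1850·50) / 0.38325 = 54.30 / 0.38325 ≈ 141.68
  x_R = (0.0525·175 + 0.0600·55 + 0.4575·50) / 0.38325 = 35.3625 / 0.38325 ≈ 92.27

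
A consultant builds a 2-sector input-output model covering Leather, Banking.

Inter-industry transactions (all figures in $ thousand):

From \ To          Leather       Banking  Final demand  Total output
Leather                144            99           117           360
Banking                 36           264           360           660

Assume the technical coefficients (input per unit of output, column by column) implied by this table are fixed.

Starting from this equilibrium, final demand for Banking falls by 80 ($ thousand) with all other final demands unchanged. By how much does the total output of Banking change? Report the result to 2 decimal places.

Technical coefficients a_ij = z_ij / X_j:
  a_LL = 144/360 = 0.40, a_BL = 36/360 = 0.10
  a_LB = 99/660 = 0.15, a_BB = 264/660 = 0.40
I − A =
  [   0.60    -0.15]
  [  -0.10     0.60]
det(I−A) = (0.60)(0.60) − (-0.15)(-0.10) = 0.3450
adj(I−A) = [[0.60, 0.15], [0.10, 0.60]]
(I − A)⁻¹ = adj(I−A) / det(I−A) ≈
  [   1.7391     0.4348]
  [   0.2899     1.7391]
Δx = (I − A)⁻¹ Δd with Δd having -80 in the Banking component and 0 elsewhere.
So Δx_B = L_BB · (-80), where L_BB = adj(I−A)_BB / det(I−A) = 0.60 / 0.3450.
Δx_B = 0.60 × (-80) / 0.3450 = -48.00 / 0.3450 ≈ -139.13.

Δx_B = -139.13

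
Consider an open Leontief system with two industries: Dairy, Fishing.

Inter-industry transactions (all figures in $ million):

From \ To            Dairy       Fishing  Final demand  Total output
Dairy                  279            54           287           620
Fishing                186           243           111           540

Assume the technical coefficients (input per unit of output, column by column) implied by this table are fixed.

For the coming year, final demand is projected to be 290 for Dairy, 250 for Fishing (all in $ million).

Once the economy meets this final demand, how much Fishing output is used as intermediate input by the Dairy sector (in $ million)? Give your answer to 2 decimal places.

Technical coefficients a_ij = z_ij / X_j:
  a_11 = 279/620 = 0.45, a_21 = 186/620 = 0.30
  a_12 = 54/540 = 0.10, a_22 = 243/540 = 0.45
I − A =
  [   0.55    -0.10]
  [  -0.30     0.55]
det(I−A) = (0.55)(0.55) − (-0.10)(-0.30) = 0.2725
adj(I−A) = [[0.55, 0.10], [0.30, 0.55]]
(I − A)⁻¹ = adj(I−A) / det(I−A) ≈
  [   2.0183     0.3670]
  [   1.1009     2.0183]
First solve x = (I − A)⁻¹ d = adj(I−A)·d / det(I−A); in particular x_1 = (0.55·290 + 0.10·250) / 0.2725 = 184.50 / 0.2725 ≈ 677.0642.
Intermediate flow from 2 to 1: z_21 = a_21 · x_1 = 0.30 × 184.50 / 0.2725 = 55.35 / 0.2725 ≈ 203.12.

z_21 = 203.12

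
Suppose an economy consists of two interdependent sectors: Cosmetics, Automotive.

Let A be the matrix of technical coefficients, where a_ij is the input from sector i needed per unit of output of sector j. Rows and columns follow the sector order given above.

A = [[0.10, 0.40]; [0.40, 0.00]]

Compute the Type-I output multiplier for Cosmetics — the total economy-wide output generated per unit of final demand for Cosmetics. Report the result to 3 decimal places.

m_C = 1.892

I − A =
  [   0.90    -0.40]
  [  -0.40     1.00]
det(I−A) = (0.90)(1.00) − (-0.40)(-0.40) = 0.7400
adj(I−A) = [[1.00, 0.40], [0.40, 0.90]]
(I − A)⁻¹ = adj(I−A) / det(I−A) ≈
  [   1.3514     0.5405]
  [   0.5405     1.2162]
The output multiplier for sector j is the column-j sum of the Leontief inverse (I − A)⁻¹ = adj(I−A) / det(I−A).
Column C of adj(I−A): (1.00, 0.40); det(I−A) = 0.7400.
m_C = (1.00 + 0.40) / 0.7400 = 1.40 / 0.7400 ≈ 1.892.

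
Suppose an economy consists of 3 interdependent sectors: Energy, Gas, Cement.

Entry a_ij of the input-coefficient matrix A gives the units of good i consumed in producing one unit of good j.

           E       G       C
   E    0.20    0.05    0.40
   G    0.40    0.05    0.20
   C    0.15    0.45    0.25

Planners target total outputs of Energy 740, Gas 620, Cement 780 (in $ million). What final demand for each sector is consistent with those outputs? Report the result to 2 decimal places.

I − A =
  [   0.80    -0.05    -0.40]
  [  -0.40     0.95    -0.20]
  [  -0.15    -0.45     0.75]
d = (I − A) x:
  d_E = (+0.80)·740 + (-0.05)·620 + (-0.40)·780 = 249.00
  d_G = (-0.40)·740 + (+0.95)·620 + (-0.20)·780 = 137.00
  d_C = (-0.15)·740 + (-0.45)·620 + (+0.75)·780 = 195.00

d_E = 249.00, d_G = 137.00, d_C = 195.00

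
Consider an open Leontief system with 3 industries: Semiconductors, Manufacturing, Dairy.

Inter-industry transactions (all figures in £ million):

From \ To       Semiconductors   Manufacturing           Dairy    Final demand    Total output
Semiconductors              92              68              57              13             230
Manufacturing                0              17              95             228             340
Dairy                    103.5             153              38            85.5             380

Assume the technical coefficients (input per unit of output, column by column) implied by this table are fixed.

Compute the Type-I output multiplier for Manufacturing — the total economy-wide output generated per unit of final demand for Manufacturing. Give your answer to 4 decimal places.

m_M = 3.0094

Technical coefficients a_ij = z_ij / X_j:
  a_SS = 92/230 = 0.40, a_MS = 0/230 = 0.00, a_DS = 103.5/230 = 0.45
  a_SM = 68/340 = 0.20, a_MM = 17/340 = 0.05, a_DM = 153/340 = 0.45
  a_SD = 57/380 = 0.15, a_MD = 95/380 = 0.25, a_DD = 38/380 = 0.10
I − A =
  [   0.60    -0.20    -0.15]
  [   0.00     0.95    -0.25]
  [  -0.45    -0.45     0.90]
Cofactors of I−A, C_ij = (−1)^(i+j)·(minor ij) (rows/columns in the sector order above):
  C_11 = (0.95)(0.90) − (-0.25)(-0.45) = 0.7425
  C_12 = −[(0.00)(0.90) − (-0.25)(-0.45)] = 0.1125
  C_13 = (0.00)(-0.45) − (0.95)(-0.45) = 0.4275
  C_21 = −[(-0.20)(0.90) − (-0.15)(-0.45)] = 0.2475
  C_22 = (0.60)(0.90) − (-0.15)(-0.45) = 0.4725
  C_23 = −[(0.60)(-0.45) − (-0.20)(-0.45)] = 0.3600
  C_31 = (-0.20)(-0.25) − (-0.15)(0.95) = 0.1925
  C_32 = −[(0.60)(-0.25) − (-0.15)(0.00)] = 0.1500
  C_33 = (0.60)(0.95) − (-0.20)(0.00) = 0.5700
det(I−A) = Σ_j (I−A)_1j·C_1j = (0.60)(0.7425) + (-0.20)(0.1125) + (-0.15)(0.4275) = 0.358875
adj(I−A) = Cᵀ =
  [ 0.7425   0.2475   0.1925]
  [ 0.1125   0.4725   0.1500]
  [ 0.4275   0.3600   0.5700]
(I − A)⁻¹ = adj(I−A) / det(I−A) ≈
  [   2.06897     0.68966     0.53640]
  [   0.31348     1.31661     0.41797]
  [   1.19122     1.00313     1.58830]
The output multiplier for sector j is the column-j sum of the Leontief inverse (I − A)⁻¹ = adj(I−A) / det(I−A).
Column M of adj(I−A): (0.2475, 0.4725, 0.3600); det(I−A) = 0.358875.
m_M = (0.2475 + 0.4725 + 0.3600) / 0.358875 = 1.08 / 0.358875 ≈ 3.0094.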